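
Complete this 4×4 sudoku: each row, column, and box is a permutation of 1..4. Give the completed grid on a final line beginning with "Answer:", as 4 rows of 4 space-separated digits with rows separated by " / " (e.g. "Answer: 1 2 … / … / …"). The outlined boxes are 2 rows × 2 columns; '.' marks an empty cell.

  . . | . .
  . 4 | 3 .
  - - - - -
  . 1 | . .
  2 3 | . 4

Step 1. [r2c4∈{1,2}] in row 2, 2 fits only at r2c4. So r2c4=2.
Step 2. [r1c4∈{1}] r1c4 is down to just 1, so r1c4=1.
Step 3. [r3c1∈{4}] nothing but 4 survives at r3c1 ⇒ r3c1=4.
Step 4. [r1c2∈{2}] only 2 remains possible at r1c2. So r1c2=2.
Step 5. [r1c1∈{3}] r1c1 is down to just 3. So r1c1=3.
Step 6. [r4c3∈{1}] nothing but 1 survives at r4c3. So r4c3=1.
Step 7. [r2c1∈{1}] r2c1 is down to just 1 ⇒ r2c1=1.
Step 8. [r1c3∈{4}] r1c3 is down to just 4 ⇒ r1c3=4.
Step 9. [r3c3∈{2}] r3c3's peers cover all but 2. So r3c3=2.
Step 10. [r3c4∈{3}] r3c4 is down to just 3 ⇒ r3c4=3.

Answer: 3 2 4 1 / 1 4 3 2 / 4 1 2 3 / 2 3 1 4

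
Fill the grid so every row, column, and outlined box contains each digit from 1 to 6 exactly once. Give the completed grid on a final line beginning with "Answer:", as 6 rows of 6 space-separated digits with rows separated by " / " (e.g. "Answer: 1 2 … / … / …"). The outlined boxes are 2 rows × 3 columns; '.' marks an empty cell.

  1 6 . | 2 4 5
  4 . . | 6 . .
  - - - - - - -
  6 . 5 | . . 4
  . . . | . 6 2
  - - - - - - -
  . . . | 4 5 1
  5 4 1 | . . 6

Step 1. [r4c1∈{3}] r4c1 has the single candidate 3 ⇒ r4c1=3.
Step 2. [r3c2∈{1,2}] r3c2 is the only open cell in row 3 admitting 2 ⇒ r3c2=2.
Step 3. [r1c3∈{3}] r1c3 has the single candidate 3, so r1c3=3.
Step 4. [r2c5∈{1,3}] 1 has one home in row 2: r2c5 ⇒ r2c5=1.
Step 5. [r3c4∈{1,3}] 1 has one home in row 3: r3c4. So r3c4=1.
Step 6. [r2c3∈{2}] r2c3 has the single candidate 2 ⇒ r2c3=2.
Step 7. [r3c5∈{3}] only 3 remains possible at r3c5 ⇒ r3c5=3.
Step 8. [r4c2∈{1}] only 1 remains possible at r4c2 ⇒ r4c2=1.
Step 9. [r4c3∈{4}] r4c3 is down to just 4. So r4c3=4.
Step 10. [r5c1∈{2}] r5c1 has the single candidate 2. So r5c1=2.
Step 11. [r4c4∈{5}] r4c4's peers cover all but 5. So r4c4=5.
Step 12. [r2c2∈{5}] r2c2 is down to just 5 ⇒ r2c2=5.
Step 13. [r5c3∈{6}] r5c3's peers cover all but 6. So r5c3=6.
Step 14. [r2c6∈{3}] r2c6 is down to just 3, so r2c6=3.
Step 15. [r5c2∈{3}] nothing but 3 survives at r5c2, so r5c2=3.
Step 16. [r6c4∈{3}] r6c4 is down to just 3. So r6c4=3.
Step 17. [r6c5∈{2}] r6c5 is down to just 2 ⇒ r6c5=2.

Answer: 1 6 3 2 4 5 / 4 5 2 6 1 3 / 6 2 5 1 3 4 / 3 1 4 5 6 2 / 2 3 6 4 5 1 / 5 4 1 3 2 6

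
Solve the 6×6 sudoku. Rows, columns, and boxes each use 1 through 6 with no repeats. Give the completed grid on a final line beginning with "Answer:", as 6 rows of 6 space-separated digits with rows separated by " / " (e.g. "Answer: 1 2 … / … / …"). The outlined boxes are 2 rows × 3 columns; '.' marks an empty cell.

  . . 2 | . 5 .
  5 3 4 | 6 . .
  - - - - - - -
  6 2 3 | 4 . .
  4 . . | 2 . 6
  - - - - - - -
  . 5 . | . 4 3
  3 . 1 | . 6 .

Step 1. [r3c5∈{1}] r3c5 is down to just 1, so r3c5=1.
Step 2. [r1c1∈{1}] r1c1's peers cover all but 1, so r1c1=1.
Step 3. [r6c6∈{2,5}] row 6 places 2 nowhere but r6c6, so r6c6=2.
Step 4. [r1c6∈{4}] nothing but 4 survives at r1c6 ⇒ r1c6=4.
Step 5. [r2c5∈{2}] nothing but 2 survives at r2c5. So r2c5=2.
Step 6. [r4c3∈{5}] r4c3's peers cover all but 5. So r4c3=5.
Step 7. [r3c6∈{5}] r3c6 has the single candidate 5 ⇒ r3c6=5.
Step 8. [r4c5∈{3}] r4c5's peers cover all but 3 ⇒ r4c5=3.
Step 9. [r1c2∈{6}] r1c2 has the single candidate 6 ⇒ r1c2=6.
Step 10. [r5c1∈{2}] r5c1 has the single candidate 2, so r5c1=2.
Step 11. [r6c4∈{5}] nothing but 5 survives at r6c4. So r6c4=5.
Step 12. [r1c4∈{3}] r1c4's peers cover all but 3. So r1c4=3.
Step 13. [r5c4∈{1}] r5c4's peers cover all but 1 ⇒ r5c4=1.
Step 14. [r6c2∈{4}] r6c2's peers cover all but 4, so r6c2=4.
Step 15. [r2c6∈{1}] r2c6 has the single candidate 1, so r2c6=1.
Step 16. [r5c3∈{6}] r5c3 is down to just 6 ⇒ r5c3=6.
Step 17. [r4c2∈{1}] r4c2's peers cover all but 1, so r4c2=1.

Answer: 1 6 2 3 5 4 / 5 3 4 6 2 1 / 6 2 3 4 1 5 / 4 1 5 2 3 6 / 2 5 6 1 4 3 / 3 4 1 5 6 2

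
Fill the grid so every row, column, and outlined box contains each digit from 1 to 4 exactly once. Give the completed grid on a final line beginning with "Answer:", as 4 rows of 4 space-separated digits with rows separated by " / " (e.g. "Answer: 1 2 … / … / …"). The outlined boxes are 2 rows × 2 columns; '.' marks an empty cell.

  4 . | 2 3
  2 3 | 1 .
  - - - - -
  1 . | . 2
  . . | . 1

Step 1. [r3c3∈{3,4}] in row 3, 3 fits only at r3c3 ⇒ r3c3=3.
Step 2. [r3c2∈{4}] only 4 remains possible at r3c2, so r3c2=4.
Step 3. [r1c2∈{1}] only 1 remains possible at r1c2. So r1c2=1.
Step 4. [r4c3∈{4}] r4c3 has the single candidate 4. So r4c3=4.
Step 5. [r4c2∈{2}] r4c2 has the single candidate 2 ⇒ r4c2=2.
Step 6. [r4c1∈{3}] r4c1 has the single candidate 3, so r4c1=3.
Step 7. [r2c4∈{4}] r2c4 has the single candidate 4, so r2c4=4.

Answer: 4 1 2 3 / 2 3 1 4 / 1 4 3 2 / 3 2 4 1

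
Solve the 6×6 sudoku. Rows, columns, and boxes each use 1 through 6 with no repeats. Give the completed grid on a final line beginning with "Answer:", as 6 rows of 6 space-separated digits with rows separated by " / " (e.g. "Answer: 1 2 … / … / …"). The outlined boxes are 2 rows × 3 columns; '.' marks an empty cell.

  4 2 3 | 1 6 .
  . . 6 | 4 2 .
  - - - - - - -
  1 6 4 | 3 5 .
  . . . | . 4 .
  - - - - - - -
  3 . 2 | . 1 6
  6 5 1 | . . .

Step 1. [r4c1∈{2,5}] r4c1 is the only open cell in col 1 admitting 2. So r4c1=2.
Step 2. [r2c6∈{3,5}] across row 2, 3 lands solely at r2c6, so r2c6=3.
Step 3. [r6c4∈{2}] r6c4 is down to just 2. So r6c4=2.
Step 4. [r4c3∈{5}] only 5 remains possible at r4c3 ⇒ r4c3=5.
Step 5. [r4c6∈{1}] r4c6 is down to just 1. So r4c6=1.
Step 6. [r3c6∈{2}] only 2 remains possible at r3c6. So r3c6=2.
Step 7. [r6c6∈{4}] only 4 remains possible at r6c6, so r6c6=4.
Step 8. [r1c6∈{5}] r1c6 has the single candidate 5, so r1c6=5.
Step 9. [r6c5∈{3}] r6c5 is down to just 3, so r6c5=3.
Step 10. [r5c4∈{5}] nothing but 5 survives at r5c4 ⇒ r5c4=5.
Step 11. [r4c2∈{3}] r4c2's peers cover all but 3. So r4c2=3.
Step 12. [r4c4∈{6}] r4c4 has the single candidate 6, so r4c4=6.
Step 13. [r5c2∈{4}] nothing but 4 survives at r5c2 ⇒ r5c2=4.
Step 14. [r2c2∈{1}] r2c2 is down to just 1. So r2c2=1.
Step 15. [r2c1∈{5}] only 5 remains possible at r2c1 ⇒ r2c1=5.

Answer: 4 2 3 1 6 5 / 5 1 6 4 2 3 / 1 6 4 3 5 2 / 2 3 5 6 4 1 / 3 4 2 5 1 6 / 6 5 1 2 3 4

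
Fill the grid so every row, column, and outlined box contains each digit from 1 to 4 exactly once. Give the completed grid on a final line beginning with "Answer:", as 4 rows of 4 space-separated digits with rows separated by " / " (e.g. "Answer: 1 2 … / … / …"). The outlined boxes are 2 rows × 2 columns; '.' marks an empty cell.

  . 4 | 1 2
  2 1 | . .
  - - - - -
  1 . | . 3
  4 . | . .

Step 1. [r3c2∈{2}] r3c2's peers cover all but 2 ⇒ r3c2=2.
Step 2. [r2c4∈{4}] r2c4's peers cover all but 4. So r2c4=4.
Step 3. [r2c3∈{3}] r2c3 has the single candidate 3 ⇒ r2c3=3.
Step 4. [r4c3∈{2}] r4c3 has the single candidate 2, so r4c3=2.
Step 5. [r3c3∈{4}] only 4 remains possible at r3c3, so r3c3=4.
Step 6. [r4c2∈{3}] r4c2 is down to just 3 ⇒ r4c2=3.
Step 7. [r4c4∈{1}] r4c4's peers cover all but 1. So r4c4=1.
Step 8. [r1c1∈{3}] r1c1 has the single candidate 3 ⇒ r1c1=3.

Answer: 3 4 1 2 / 2 1 3 4 / 1 2 4 3 / 4 3 2 1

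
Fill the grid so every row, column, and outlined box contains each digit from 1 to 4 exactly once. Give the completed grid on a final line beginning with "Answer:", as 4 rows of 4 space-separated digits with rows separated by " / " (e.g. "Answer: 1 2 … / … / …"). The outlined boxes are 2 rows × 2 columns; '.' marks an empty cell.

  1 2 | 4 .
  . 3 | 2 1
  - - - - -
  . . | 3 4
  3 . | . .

Step 1. [r4c3∈{1}] r4c3 has the single candidate 1, so r4c3=1.
Step 2. [r3c1∈{2}] nothing but 2 survives at r3c1 ⇒ r3c1=2.
Step 3. [r4c4∈{2}] nothing but 2 survives at r4c4. So r4c4=2.
Step 4. [r1c4∈{3}] only 3 remains possible at r1c4, so r1c4=3.
Step 5. [r4c2∈{4}] only 4 remains possible at r4c2, so r4c2=4.
Step 6. [r2c1∈{4}] nothing but 4 survives at r2c1. So r2c1=4.
Step 7. [r3c2∈{1}] r3c2 has the single candidate 1, so r3c2=1.

Answer: 1 2 4 3 / 4 3 2 1 / 2 1 3 4 / 3 4 1 2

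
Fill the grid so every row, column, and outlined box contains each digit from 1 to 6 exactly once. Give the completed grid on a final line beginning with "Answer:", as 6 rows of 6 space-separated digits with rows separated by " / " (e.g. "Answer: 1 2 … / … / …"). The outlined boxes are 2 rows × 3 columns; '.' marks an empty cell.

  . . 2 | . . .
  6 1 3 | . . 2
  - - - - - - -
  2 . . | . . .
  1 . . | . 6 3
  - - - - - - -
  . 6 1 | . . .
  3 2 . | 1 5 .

Step 1. [r5c6∈{4}] r5c6 is down to just 4, so r5c6=4.
Step 2. [r2c4∈{4,5}] row 2 places 5 nowhere but r2c4, so r2c4=5.
Step 3. [r3c4∈{4}] r3c4 is down to just 4 ⇒ r3c4=4.
Step 4. [r1c1∈{4,5}] across col 1, 4 lands solely at r1c1. So r1c1=4.
Step 5. [r3c6∈{1,5}] across col 6, 5 lands solely at r3c6, so r3c6=5.
Step 6. [r4c3∈{4,5}] 5 has one home in col 3: r4c3, so r4c3=5.
Step 7. [r5c5∈{2,3}] in col 5, 2 fits only at r5c5 ⇒ r5c5=2.
Step 8. [r1c6∈{1,6}] across col 6, 1 lands solely at r1c6, so r1c6=1.
Step 9. [r1c4∈{3,6}] row 1 places 6 nowhere but r1c4. So r1c4=6.
Step 10. [r3c3∈{6}] r3c3 is down to just 6. So r3c3=6.
Step 11. [r1c5∈{3}] only 3 remains possible at r1c5 ⇒ r1c5=3.
Step 12. [r6c6∈{6}] r6c6's peers cover all but 6. So r6c6=6.
Step 13. [r5c1∈{5}] r5c1 is down to just 5. So r5c1=5.
Step 14. [r6c3∈{4}] nothing but 4 survives at r6c3, so r6c3=4.
Step 15. [r3c5∈{1}] r3c5's peers cover all but 1, so r3c5=1.
Step 16. [r1c2∈{5}] r1c2 is down to just 5. So r1c2=5.
Step 17. [r4c4∈{2}] r4c4 has the single candidate 2, so r4c4=2.
Step 18. [r4c2∈{4}] r4c2 is down to just 4 ⇒ r4c2=4.
Step 19. [r5c4∈{3}] r5c4 is down to just 3. So r5c4=3.
Step 20. [r3c2∈{3}] r3c2 has the single candidate 3. So r3c2=3.
Step 21. [r2c5∈{4}] nothing but 4 survives at r2c5 ⇒ r2c5=4.

Answer: 4 5 2 6 3 1 / 6 1 3 5 4 2 / 2 3 6 4 1 5 / 1 4 5 2 6 3 / 5 6 1 3 2 4 / 3 2 4 1 5 6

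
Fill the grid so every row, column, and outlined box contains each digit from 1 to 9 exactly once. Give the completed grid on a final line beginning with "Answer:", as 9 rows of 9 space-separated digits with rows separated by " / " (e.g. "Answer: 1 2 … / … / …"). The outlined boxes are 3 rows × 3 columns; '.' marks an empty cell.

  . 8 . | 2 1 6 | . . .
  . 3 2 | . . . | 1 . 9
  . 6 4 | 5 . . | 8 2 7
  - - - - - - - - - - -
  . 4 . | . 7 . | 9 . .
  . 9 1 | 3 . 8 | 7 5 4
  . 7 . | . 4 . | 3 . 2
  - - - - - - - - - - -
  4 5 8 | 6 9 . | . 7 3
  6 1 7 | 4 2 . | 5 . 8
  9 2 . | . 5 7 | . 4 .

Step 1. [r4c4∈{1}] only 1 remains possible at r4c4. So r4c4=1.
Step 2. [r2c1∈{5,7}] r2c1 is the only open cell in row 2 admitting 5, so r2c1=5.
Step 3. [r4c9∈{6}] nothing but 6 survives at r4c9, so r4c9=6.
Step 4. [r4c1∈{2,3,8}] across col 1, 3 lands solely at r4c1. So r4c1=3.
Step 5. [r4c3∈{5}] r4c3's peers cover all but 5. So r4c3=5.
Step 6. [r3c6∈{3,9}] r3c6 is the only open cell in row 3 admitting 9, so r3c6=9.
Step 7. [r9c4∈{8}] r9c4's peers cover all but 8. So r9c4=8.
Step 8. [r6c8∈{1,8}] across row 6, 1 lands solely at r6c8. So r6c8=1.
Step 9. [r9c3∈{3}] only 3 remains possible at r9c3 ⇒ r9c3=3.
Step 10. [r2c8∈{6}] r2c8 has the single candidate 6 ⇒ r2c8=6.
Step 11. [r3c5∈{3}] r3c5 has the single candidate 3 ⇒ r3c5=3.
Step 12. [r3c1∈{1}] r3c1's peers cover all but 1, so r3c1=1.
Step 13. [r6c1∈{8}] r6c1 has the single candidate 8 ⇒ r6c1=8.
Step 14. [r5c5∈{6}] r5c5's peers cover all but 6, so r5c5=6.
Step 15. [r6c3∈{6}] r6c3's peers cover all but 6 ⇒ r6c3=6.
Step 16. [r1c8∈{3}] only 3 remains possible at r1c8 ⇒ r1c8=3.
Step 17. [r4c6∈{2}] r4c6 is down to just 2. So r4c6=2.
Step 18. [r6c4∈{9}] r6c4's peers cover all but 9. So r6c4=9.
Step 19. [r2c6∈{4}] only 4 remains possible at r2c6 ⇒ r2c6=4.
Step 20. [r1c7∈{4}] r1c7 is down to just 4. So r1c7=4.
Step 21. [r1c9∈{5}] r1c9 has the single candidate 5, so r1c9=5.
Step 22. [r5c1∈{2}] nothing but 2 survives at r5c1 ⇒ r5c1=2.
Step 23. [r2c4∈{7}] r2c4 has the single candidate 7. So r2c4=7.
Step 24. [r8c8∈{9}] nothing but 9 survives at r8c8. So r8c8=9.
Step 25. [r7c7∈{2}] r7c7's peers cover all but 2. So r7c7=2.
Step 26. [r6c6∈{5}] nothing but 5 survives at r6c6 ⇒ r6c6=5.
Step 27. [r8c6∈{3}] r8c6's peers cover all but 3. So r8c6=3.
Step 28. [r4c8∈{8}] r4c8 has the single candidate 8 ⇒ r4c8=8.
Step 29. [r2c5∈{8}] nothing but 8 survives at r2c5. So r2c5=8.
Step 30. [r9c9∈{1}] r9c9 is down to just 1. So r9c9=1.
Step 31. [r1c3∈{9}] only 9 remains possible at r1c3. So r1c3=9.
Step 32. [r1c1∈{7}] nothing but 7 survives at r1c1 ⇒ r1c1=7.
Step 33. [r7c6∈{1}] r7c6 is down to just 1. So r7c6=1.
Step 34. [r9c7∈{6}] r9c7 is down to just 6. So r9c7=6.

Answer: 7 8 9 2 1 6 4 3 5 / 5 3 2 7 8 4 1 6 9 / 1 6 4 5 3 9 8 2 7 / 3 4 5 1 7 2 9 8 6 / 2 9 1 3 6 8 7 5 4 / 8 7 6 9 4 5 3 1 2 / 4 5 8 6 9 1 2 7 3 / 6 1 7 4 2 3 5 9 8 / 9 2 3 8 5 7 6 4 1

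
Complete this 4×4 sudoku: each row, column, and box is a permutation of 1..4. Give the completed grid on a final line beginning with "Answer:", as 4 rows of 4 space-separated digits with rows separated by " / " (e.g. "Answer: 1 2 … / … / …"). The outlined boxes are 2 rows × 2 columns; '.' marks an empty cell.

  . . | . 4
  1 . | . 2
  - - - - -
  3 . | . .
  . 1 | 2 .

Step 1. [r3c2∈{2,4}] r3c2 is the only open cell in row 3 admitting 2 ⇒ r3c2=2.
Step 2. [r2c3∈{3}] r2c3's peers cover all but 3 ⇒ r2c3=3.
Step 3. [r1c3∈{1}] r1c3 is down to just 1. So r1c3=1.
Step 4. [r3c3∈{4}] r3c3 has the single candidate 4 ⇒ r3c3=4.
Step 5. [r4c1∈{4}] only 4 remains possible at r4c1, so r4c1=4.
Step 6. [r2c2∈{4}] r2c2 has the single candidate 4. So r2c2=4.
Step 7. [r1c2∈{3}] r1c2's peers cover all but 3. So r1c2=3.
Step 8. [r3c4∈{1}] only 1 remains possible at r3c4, so r3c4=1.
Step 9. [r4c4∈{3}] r4c4 is down to just 3. So r4c4=3.
Step 10. [r1c1∈{2}] only 2 remains possible at r1c1 ⇒ r1c1=2.

Answer: 2 3 1 4 / 1 4 3 2 / 3 2 4 1 / 4 1 2 3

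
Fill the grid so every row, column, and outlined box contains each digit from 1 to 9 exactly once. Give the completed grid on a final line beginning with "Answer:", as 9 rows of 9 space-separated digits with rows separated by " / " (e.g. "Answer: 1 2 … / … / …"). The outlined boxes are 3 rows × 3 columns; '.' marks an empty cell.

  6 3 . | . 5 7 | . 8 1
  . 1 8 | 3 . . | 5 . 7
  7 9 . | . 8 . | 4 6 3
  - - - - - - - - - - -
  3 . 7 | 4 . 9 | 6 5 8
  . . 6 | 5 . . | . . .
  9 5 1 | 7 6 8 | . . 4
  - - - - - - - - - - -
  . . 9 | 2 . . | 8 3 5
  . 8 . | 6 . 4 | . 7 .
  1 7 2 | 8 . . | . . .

Step 1. [r9c7∈{9}] only 9 remains possible at r9c7 ⇒ r9c7=9.
Step 2. [r2c1∈{2,4}] box 1 places 2 nowhere but r2c1 ⇒ r2c1=2.
Step 3. [r4c5∈{1,2}] row 4 places 1 nowhere but r4c5, so r4c5=1.
Step 4. [r5c5∈{2,3}] in col 5, 2 fits only at r5c5, so r5c5=2.
Step 5. [r6c7∈{2,3}] row 6 places 3 nowhere but r6c7 ⇒ r6c7=3.
Step 6. [r5c8∈{1,9}] col 8 places 1 nowhere but r5c8 ⇒ r5c8=1.
Step 7. [r8c3∈{3,5}] col 3 places 3 nowhere but r8c3, so r8c3=3.
Step 8. [r5c2∈{4}] r5c2 has the single candidate 4, so r5c2=4.
Step 9. [r1c7∈{2}] r1c7 has the single candidate 2 ⇒ r1c7=2.
Step 10. [r9c6∈{3,5}] row 9 places 5 nowhere but r9c6, so r9c6=5.
Step 11. [r3c6∈{1,2}] r3c6 is the only open cell in row 3 admitting 2, so r3c6=2.
Step 12. [r1c4∈{9}] r1c4's peers cover all but 9 ⇒ r1c4=9.
Step 13. [r8c1∈{5}] nothing but 5 survives at r8c1 ⇒ r8c1=5.
Step 14. [r2c6∈{6}] nothing but 6 survives at r2c6, so r2c6=6.
Step 15. [r7c5∈{7}] r7c5 has the single candidate 7, so r7c5=7.
Step 16. [r1c3∈{4}] only 4 remains possible at r1c3. So r1c3=4.
Step 17. [r9c5∈{3}] nothing but 3 survives at r9c5 ⇒ r9c5=3.
Step 18. [r2c8∈{9}] r2c8 has the single candidate 9. So r2c8=9.
Step 19. [r4c2∈{2}] nothing but 2 survives at r4c2 ⇒ r4c2=2.
Step 20. [r6c8∈{2}] nothing but 2 survives at r6c8. So r6c8=2.
Step 21. [r3c3∈{5}] only 5 remains possible at r3c3. So r3c3=5.
Step 22. [r5c6∈{3}] r5c6 has the single candidate 3. So r5c6=3.
Step 23. [r7c1∈{4}] r7c1 is down to just 4 ⇒ r7c1=4.
Step 24. [r7c6∈{1}] nothing but 1 survives at r7c6 ⇒ r7c6=1.
Step 25. [r8c7∈{1}] nothing but 1 survives at r8c7. So r8c7=1.
Step 26. [r7c2∈{6}] r7c2 has the single candidate 6 ⇒ r7c2=6.
Step 27. [r2c5∈{4}] r2c5 is down to just 4, so r2c5=4.
Step 28. [r3c4∈{1}] nothing but 1 survives at r3c4. So r3c4=1.
Step 29. [r5c9∈{9}] nothing but 9 survives at r5c9, so r5c9=9.
Step 30. [r9c8∈{4}] r9c8 has the single candidate 4 ⇒ r9c8=4.
Step 31. [r5c7∈{7}] only 7 remains possible at r5c7. So r5c7=7.
Step 32. [r5c1∈{8}] r5c1's peers cover all but 8. So r5c1=8.
Step 33. [r9c9∈{6}] r9c9 has the single candidate 6 ⇒ r9c9=6.
Step 34. [r8c9∈{2}] only 2 remains possible at r8c9. So r8c9=2.
Step 35. [r8c5∈{9}] only 9 remains possible at r8c5. So r8c5=9.

Answer: 6 3 4 9 5 7 2 8 1 / 2 1 8 3 4 6 5 9 7 / 7 9 5 1 8 2 4 6 3 / 3 2 7 4 1 9 6 5 8 / 8 4 6 5 2 3 7 1 9 / 9 5 1 7 6 8 3 2 4 / 4 6 9 2 7 1 8 3 5 / 5 8 3 6 9 4 1 7 2 / 1 7 2 8 3 5 9 4 6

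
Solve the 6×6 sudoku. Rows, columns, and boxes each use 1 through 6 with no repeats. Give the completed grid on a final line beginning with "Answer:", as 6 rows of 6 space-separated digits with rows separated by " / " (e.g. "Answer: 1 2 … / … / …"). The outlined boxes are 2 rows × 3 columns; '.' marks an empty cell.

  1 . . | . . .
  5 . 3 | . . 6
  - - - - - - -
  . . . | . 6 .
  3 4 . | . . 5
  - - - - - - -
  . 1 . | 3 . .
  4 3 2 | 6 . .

Step 1. [r1c5∈{2,3,4,5}] across col 5, 3 lands solely at r1c5, so r1c5=3.
Step 2. [r2c2∈{2}] nothing but 2 survives at r2c2 ⇒ r2c2=2.
Step 3. [r5c3∈{5,6}] box 5 places 5 nowhere but r5c3 ⇒ r5c3=5.
Step 4. [r1c3∈{4,6}] r1c3 is the only open cell in col 3 admitting 4, so r1c3=4.
Step 5. [r3c6∈{1,2,3,4}] r3c6 is the only open cell in row 3 admitting 3. So r3c6=3.
Step 6. [r3c4∈{1,2,4}] in row 3, 4 fits only at r3c4 ⇒ r3c4=4.
Step 7. [r2c5∈{1,4}] in row 2, 4 fits only at r2c5, so r2c5=4.
Step 8. [r1c6∈{2}] r1c6 is down to just 2, so r1c6=2.
Step 9. [r4c4∈{1,2}] in col 4, 2 fits only at r4c4. So r4c4=2.
Step 10. [r4c5∈{1}] r4c5 is down to just 1 ⇒ r4c5=1.
Step 11. [r3c1∈{2}] r3c1 has the single candidate 2. So r3c1=2.
Step 12. [r6c5∈{5}] only 5 remains possible at r6c5, so r6c5=5.
Step 13. [r1c4∈{5}] r1c4's peers cover all but 5. So r1c4=5.
Step 14. [r1c2∈{6}] r1c2 is down to just 6, so r1c2=6.
Step 15. [r5c1∈{6}] r5c1 is down to just 6 ⇒ r5c1=6.
Step 16. [r5c6∈{4}] only 4 remains possible at r5c6 ⇒ r5c6=4.
Step 17. [r3c3∈{1}] only 1 remains possible at r3c3, so r3c3=1.
Step 18. [r5c5∈{2}] r5c5 is down to just 2, so r5c5=2.
Step 19. [r6c6∈{1}] nothing but 1 survives at r6c6 ⇒ r6c6=1.
Step 20. [r4c3∈{6}] nothing but 6 survives at r4c3 ⇒ r4c3=6.
Step 21. [r2c4∈{1}] r2c4's peers cover all but 1, so r2c4=1.
Step 22. [r3c2∈{5}] r3c2's peers cover all but 5, so r3c2=5.

Answer: 1 6 4 5 3 2 / 5 2 3 1 4 6 / 2 5 1 4 6 3 / 3 4 6 2 1 5 / 6 1 5 3 2 4 / 4 3 2 6 5 1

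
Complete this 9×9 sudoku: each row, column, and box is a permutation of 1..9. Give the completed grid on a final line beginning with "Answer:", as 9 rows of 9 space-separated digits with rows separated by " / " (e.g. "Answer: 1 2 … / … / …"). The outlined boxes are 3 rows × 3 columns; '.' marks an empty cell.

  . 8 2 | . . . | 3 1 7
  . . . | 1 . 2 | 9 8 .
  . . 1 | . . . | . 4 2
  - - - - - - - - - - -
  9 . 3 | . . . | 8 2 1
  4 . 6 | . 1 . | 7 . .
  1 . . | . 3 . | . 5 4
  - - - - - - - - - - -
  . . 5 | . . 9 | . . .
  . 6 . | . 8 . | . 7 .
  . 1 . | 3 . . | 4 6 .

Step 1. [r6c4∈{2,6,7,8,9}] r6c4 is the only open cell in row 6 admitting 9. So r6c4=9.
Step 2. [r3c6∈{3,5,6,7,8}] 3 has one home in col 6: r3c6 ⇒ r3c6=3.
Step 3. [r7c8∈{3}] r7c8 is down to just 3 ⇒ r7c8=3.
Step 4. [r5c4∈{2,5,8}] 2 has one home in box 5: r5c4, so r5c4=2.
Step 5. [r5c2∈{5}] nothing but 5 survives at r5c2. So r5c2=5.
Step 6. [r4c2∈{7}] nothing but 7 survives at r4c2. So r4c2=7.
Step 7. [r2c9∈{5,6}] col 9 places 6 nowhere but r2c9. So r2c9=6.
Step 8. [r1c5∈{4,5,6,9}] in row 1, 9 fits only at r1c5 ⇒ r1c5=9.
Step 9. [r3c7∈{5}] r3c7 is down to just 5 ⇒ r3c7=5.
Step 10. [r6c6∈{6,7,8}] 7 has one home in row 6: r6c6. So r6c6=7.
Step 11. [r9c6∈{5}] r9c6 is down to just 5. So r9c6=5.
Step 12. [r8c4∈{4}] r8c4 has the single candidate 4 ⇒ r8c4=4.
Step 13. [r1c6∈{4,6}] 4 has one home in row 1: r1c6 ⇒ r1c6=4.
Step 14. [r4c6∈{6}] only 6 remains possible at r4c6 ⇒ r4c6=6.
Step 15. [r2c3∈{4,7}] 4 has one home in col 3: r2c3 ⇒ r2c3=4.
Step 16. [r9c3∈{7,8,9}] across col 3, 7 lands solely at r9c3. So r9c3=7.
Step 17. [r9c9∈{8,9}] 9 has one home in row 9: r9c9, so r9c9=9.
Step 18. [r7c7∈{1,2}] across row 7, 1 lands solely at r7c7. So r7c7=1.
Step 19. [r9c5∈{2}] only 2 remains possible at r9c5. So r9c5=2.
Step 20. [r3c4∈{6,7,8}] across row 3, 8 lands solely at r3c4, so r3c4=8.
Step 21. [r4c4∈{5}] r4c4 has the single candidate 5. So r4c4=5.
Step 22. [r1c4∈{6}] r1c4 is down to just 6 ⇒ r1c4=6.
Step 23. [r3c5∈{7}] nothing but 7 survives at r3c5 ⇒ r3c5=7.
Step 24. [r2c1∈{3,5,7}] row 2 places 7 nowhere but r2c1, so r2c1=7.
Step 25. [r8c1∈{2,3}] along row 7, every 2-candidate lies inside box 7 ⇒ r8c1≠2.
Step 26. [r7c1∈{2,8}] in col 1, 2 fits only at r7c1 ⇒ r7c1=2.
Step 27. [r6c7∈{6}] nothing but 6 survives at r6c7. So r6c7=6.
Step 28. [r7c9∈{8}] r7c9 is down to just 8 ⇒ r7c9=8.
Step 29. [r6c2∈{2}] nothing but 2 survives at r6c2 ⇒ r6c2=2.
Step 30. [r5c8∈{9}] r5c8 has the single candidate 9. So r5c8=9.
Step 31. [r7c5∈{6}] r7c5 has the single candidate 6, so r7c5=6.
Step 32. [r8c7∈{2}] r8c7's peers cover all but 2 ⇒ r8c7=2.
Step 33. [r3c2∈{9}] r3c2's peers cover all but 9. So r3c2=9.
Step 34. [r8c6∈{1}] nothing but 1 survives at r8c6 ⇒ r8c6=1.
Step 35. [r6c3∈{8}] r6c3 has the single candidate 8. So r6c3=8.
Step 36. [r8c3∈{9}] r8c3 has the single candidate 9 ⇒ r8c3=9.
Step 37. [r8c9∈{5}] only 5 remains possible at r8c9. So r8c9=5.
Step 38. [r4c5∈{4}] only 4 remains possible at r4c5, so r4c5=4.
Step 39. [r2c2∈{3}] only 3 remains possible at r2c2. So r2c2=3.
Step 40. [r7c2∈{4}] only 4 remains possible at r7c2 ⇒ r7c2=4.
Step 41. [r3c1∈{6}] only 6 remains possible at r3c1 ⇒ r3c1=6.
Step 42. [r5c9∈{3}] only 3 remains possible at r5c9. So r5c9=3.
Step 43. [r1c1∈{5}] nothing but 5 survives at r1c1, so r1c1=5.
Step 44. [r2c5∈{5}] r2c5 has the single candidate 5. So r2c5=5.
Step 45. [r7c4∈{7}] nothing but 7 survives at r7c4. So r7c4=7.
Step 46. [r8c1∈{3}] r8c1's peers cover all but 3 ⇒ r8c1=3.
Step 47. [r5c6∈{8}] r5c6's peers cover all but 8, so r5c6=8.
Step 48. [r9c1∈{8}] r9c1 has the single candidate 8 ⇒ r9c1=8.

Answer: 5 8 2 6 9 4 3 1 7 / 7 3 4 1 5 2 9 8 6 / 6 9 1 8 7 3 5 4 2 / 9 7 3 5 4 6 8 2 1 / 4 5 6 2 1 8 7 9 3 / 1 2 8 9 3 7 6 5 4 / 2 4 5 7 6 9 1 3 8 / 3 6 9 4 8 1 2 7 5 / 8 1 7 3 2 5 4 6 9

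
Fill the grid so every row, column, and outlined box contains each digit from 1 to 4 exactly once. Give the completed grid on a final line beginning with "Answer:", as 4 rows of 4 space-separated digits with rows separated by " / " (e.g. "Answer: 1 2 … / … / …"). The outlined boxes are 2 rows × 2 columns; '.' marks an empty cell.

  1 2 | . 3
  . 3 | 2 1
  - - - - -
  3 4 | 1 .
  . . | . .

Step 1. [r4c4∈{2,4}] across col 4, 4 lands solely at r4c4, so r4c4=4.
Step 2. [r3c4∈{2}] r3c4's peers cover all but 2. So r3c4=2.
Step 3. [r2c1∈{4}] r2c1's peers cover all but 4, so r2c1=4.
Step 4. [r1c3∈{4}] only 4 remains possible at r1c3, so r1c3=4.
Step 5. [r4c1∈{2}] r4c1 has the single candidate 2, so r4c1=2.
Step 6. [r4c3∈{3}] r4c3's peers cover all but 3, so r4c3=3.
Step 7. [r4c2∈{1}] r4c2 has the single candidate 1 ⇒ r4c2=1.

Answer: 1 2 4 3 / 4 3 2 1 / 3 4 1 2 / 2 1 3 4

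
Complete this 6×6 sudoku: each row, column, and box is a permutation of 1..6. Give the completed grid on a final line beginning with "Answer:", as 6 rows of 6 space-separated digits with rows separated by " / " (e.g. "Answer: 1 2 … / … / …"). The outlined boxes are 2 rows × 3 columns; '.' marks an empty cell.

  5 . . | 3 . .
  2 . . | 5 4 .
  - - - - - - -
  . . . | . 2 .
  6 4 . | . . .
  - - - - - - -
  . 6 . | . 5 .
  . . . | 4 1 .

Step 1. [r6c1∈{3}] nothing but 3 survives at r6c1 ⇒ r6c1=3.
Step 2. [r3c1∈{1}] r3c1 is down to just 1. So r3c1=1.
Step 3. [r5c3∈{1,2,4}] r5c3 is the only open cell in row 5 admitting 1 ⇒ r5c3=1.
Step 4. [r1c6∈{1,2,6}] r1c6 is the only open cell in row 1 admitting 2. So r1c6=2.
Step 5. [r4c5∈{3}] only 3 remains possible at r4c5. So r4c5=3.
Step 6. [r2c6∈{1,6}] in box 2, 1 fits only at r2c6, so r2c6=1.
Step 7. [r4c6∈{5}] r4c6's peers cover all but 5, so r4c6=5.
Step 8. [r2c2∈{3}] r2c2's peers cover all but 3. So r2c2=3.
Step 9. [r3c2∈{5}] only 5 remains possible at r3c2 ⇒ r3c2=5.
Step 10. [r6c2∈{2}] nothing but 2 survives at r6c2. So r6c2=2.
Step 11. [r1c5∈{6}] nothing but 6 survives at r1c5, so r1c5=6.
Step 12. [r6c6∈{6}] r6c6's peers cover all but 6, so r6c6=6.
Step 13. [r6c3∈{5}] only 5 remains possible at r6c3. So r6c3=5.
Step 14. [r5c4∈{2}] r5c4 is down to just 2, so r5c4=2.
Step 15. [r4c3∈{2}] r4c3's peers cover all but 2, so r4c3=2.
Step 16. [r5c1∈{4}] nothing but 4 survives at r5c1. So r5c1=4.
Step 17. [r2c3∈{6}] r2c3 is down to just 6 ⇒ r2c3=6.
Step 18. [r3c6∈{4}] r3c6's peers cover all but 4, so r3c6=4.
Step 19. [r3c4∈{6}] only 6 remains possible at r3c4 ⇒ r3c4=6.
Step 20. [r1c2∈{1}] r1c2 has the single candidate 1 ⇒ r1c2=1.
Step 21. [r4c4∈{1}] only 1 remains possible at r4c4, so r4c4=1.
Step 22. [r5c6∈{3}] r5c6's peers cover all but 3, so r5c6=3.
Step 23. [r3c3∈{3}] nothing but 3 survives at r3c3, so r3c3=3.
Step 24. [r1c3∈{4}] only 4 remains possible at r1c3 ⇒ r1c3=4.

Answer: 5 1 4 3 6 2 / 2 3 6 5 4 1 / 1 5 3 6 2 4 / 6 4 2 1 3 5 / 4 6 1 2 5 3 / 3 2 5 4 1 6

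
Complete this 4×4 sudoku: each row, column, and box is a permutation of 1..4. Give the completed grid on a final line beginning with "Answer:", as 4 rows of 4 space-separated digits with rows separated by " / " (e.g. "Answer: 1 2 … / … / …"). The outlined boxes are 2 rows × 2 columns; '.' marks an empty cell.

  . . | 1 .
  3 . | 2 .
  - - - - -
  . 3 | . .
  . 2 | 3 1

Step 1. [r2c4∈{4}] r2c4 is down to just 4, so r2c4=4.
Step 2. [r4c1∈{4}] r4c1 is down to just 4, so r4c1=4.
Step 3. [r3c3∈{4}] r3c3 has the single candidate 4. So r3c3=4.
Step 4. [r2c2∈{1}] nothing but 1 survives at r2c2 ⇒ r2c2=1.
Step 5. [r3c1∈{1}] only 1 remains possible at r3c1, so r3c1=1.
Step 6. [r1c2∈{4}] r1c2 has the single candidate 4 ⇒ r1c2=4.
Step 7. [r1c1∈{2}] nothing but 2 survives at r1c1 ⇒ r1c1=2.
Step 8. [r3c4∈{2}] only 2 remains possible at r3c4. So r3c4=2.
Step 9. [r1c4∈{3}] nothing but 3 survives at r1c4. So r1c4=3.

Answer: 2 4 1 3 / 3 1 2 4 / 1 3 4 2 / 4 2 3 1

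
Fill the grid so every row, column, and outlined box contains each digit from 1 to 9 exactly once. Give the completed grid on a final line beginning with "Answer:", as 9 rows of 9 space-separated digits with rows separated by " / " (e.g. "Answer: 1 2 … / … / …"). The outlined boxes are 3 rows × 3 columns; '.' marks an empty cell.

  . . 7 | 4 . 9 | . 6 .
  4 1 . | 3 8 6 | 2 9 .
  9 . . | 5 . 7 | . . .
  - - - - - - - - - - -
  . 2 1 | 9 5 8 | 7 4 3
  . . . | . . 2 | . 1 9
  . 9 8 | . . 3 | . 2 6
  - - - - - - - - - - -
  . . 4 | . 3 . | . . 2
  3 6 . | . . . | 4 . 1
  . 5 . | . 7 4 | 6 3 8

Step 1. [r7c6∈{1,5}] r7c6 is the only open cell in col 6 admitting 1, so r7c6=1.
Step 2. [r5c5∈{4,6}] in col 5, 6 fits only at r5c5. So r5c5=6.
Step 3. [r9c4∈{2}] nothing but 2 survives at r9c4, so r9c4=2.
Step 4. [r1c1∈{2,5,8}] 2 has one home in col 1: r1c1, so r1c1=2.
Step 5. [r6c7∈{5}] r6c7's peers cover all but 5. So r6c7=5.
Step 6. [r6c1∈{7}] only 7 remains possible at r6c1 ⇒ r6c1=7.
Step 7. [r3c8∈{8}] only 8 remains possible at r3c8, so r3c8=8.
Step 8. [r3c2∈{3}] r3c2 has the single candidate 3. So r3c2=3.
Step 9. [r1c5∈{1}] only 1 remains possible at r1c5. So r1c5=1.
Step 10. [r7c2∈{7,8}] in col 2, 7 fits only at r7c2. So r7c2=7.
Step 11. [r2c3∈{5}] r2c3 is down to just 5 ⇒ r2c3=5.
Step 12. [r7c8∈{5}] r7c8's peers cover all but 5, so r7c8=5.
Step 13. [r7c1∈{8}] only 8 remains possible at r7c1 ⇒ r7c1=8.
Step 14. [r9c3∈{9}] r9c3's peers cover all but 9. So r9c3=9.
Step 15. [r6c4∈{1}] r6c4 is down to just 1, so r6c4=1.
Step 16. [r3c3∈{6}] nothing but 6 survives at r3c3, so r3c3=6.
Step 17. [r3c9∈{4}] r3c9 has the single candidate 4 ⇒ r3c9=4.
Step 18. [r8c3∈{2}] nothing but 2 survives at r8c3, so r8c3=2.
Step 19. [r1c2∈{8}] r1c2 is down to just 8, so r1c2=8.
Step 20. [r1c7∈{3}] nothing but 3 survives at r1c7. So r1c7=3.
Step 21. [r4c1∈{6}] only 6 remains possible at r4c1. So r4c1=6.
Step 22. [r8c5∈{9}] r8c5's peers cover all but 9. So r8c5=9.
Step 23. [r8c8∈{7}] r8c8's peers cover all but 7. So r8c8=7.
Step 24. [r8c6∈{5}] r8c6's peers cover all but 5, so r8c6=5.
Step 25. [r1c9∈{5}] only 5 remains possible at r1c9. So r1c9=5.
Step 26. [r7c4∈{6}] nothing but 6 survives at r7c4, so r7c4=6.
Step 27. [r5c7∈{8}] r5c7 has the single candidate 8, so r5c7=8.
Step 28. [r5c1∈{5}] r5c1 has the single candidate 5, so r5c1=5.
Step 29. [r7c7∈{9}] r7c7 has the single candidate 9 ⇒ r7c7=9.
Step 30. [r3c7∈{1}] r3c7's peers cover all but 1 ⇒ r3c7=1.
Step 31. [r3c5∈{2}] r3c5 is down to just 2. So r3c5=2.
Step 32. [r9c1∈{1}] only 1 remains possible at r9c1. So r9c1=1.
Step 33. [r6c5∈{4}] r6c5 has the single candidate 4. So r6c5=4.
Step 34. [r5c4∈{7}] nothing but 7 survives at r5c4 ⇒ r5c4=7.
Step 35. [r8c4∈{8}] r8c4 is down to just 8, so r8c4=8.
Step 36. [r2c9∈{7}] only 7 remains possible at r2c9 ⇒ r2c9=7.
Step 37. [r5c2∈{4}] r5c2's peers cover all but 4, so r5c2=4.
Step 38. [r5c3∈{3}] r5c3 is down to just 3, so r5c3=3.

Answer: 2 8 7 4 1 9 3 6 5 / 4 1 5 3 8 6 2 9 7 / 9 3 6 5 2 7 1 8 4 / 6 2 1 9 5 8 7 4 3 / 5 4 3 7 6 2 8 1 9 / 7 9 8 1 4 3 5 2 6 / 8 7 4 6 3 1 9 5 2 / 3 6 2 8 9 5 4 7 1 / 1 5 9 2 7 4 6 3 8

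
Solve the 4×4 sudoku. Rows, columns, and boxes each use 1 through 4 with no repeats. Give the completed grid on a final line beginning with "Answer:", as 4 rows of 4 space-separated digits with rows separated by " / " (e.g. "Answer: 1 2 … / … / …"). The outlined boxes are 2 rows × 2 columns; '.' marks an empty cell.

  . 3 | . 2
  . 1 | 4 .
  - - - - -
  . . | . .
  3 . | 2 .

Step 1. [r3c1∈{1,2,4}] across col 1, 1 lands solely at r3c1 ⇒ r3c1=1.
Step 2. [r4c2∈{4}] only 4 remains possible at r4c2, so r4c2=4.
Step 3. [r3c3∈{3}] r3c3's peers cover all but 3, so r3c3=3.
Step 4. [r2c4∈{3}] r2c4 has the single candidate 3 ⇒ r2c4=3.
Step 5. [r4c4∈{1}] r4c4 is down to just 1. So r4c4=1.
Step 6. [r1c3∈{1}] nothing but 1 survives at r1c3, so r1c3=1.
Step 7. [r3c2∈{2}] r3c2's peers cover all but 2 ⇒ r3c2=2.
Step 8. [r1c1∈{4}] nothing but 4 survives at r1c1. So r1c1=4.
Step 9. [r2c1∈{2}] r2c1's peers cover all but 2. So r2c1=2.
Step 10. [r3c4∈{4}] r3c4's peers cover all but 4. So r3c4=4.

Answer: 4 3 1 2 / 2 1 4 3 / 1 2 3 4 / 3 4 2 1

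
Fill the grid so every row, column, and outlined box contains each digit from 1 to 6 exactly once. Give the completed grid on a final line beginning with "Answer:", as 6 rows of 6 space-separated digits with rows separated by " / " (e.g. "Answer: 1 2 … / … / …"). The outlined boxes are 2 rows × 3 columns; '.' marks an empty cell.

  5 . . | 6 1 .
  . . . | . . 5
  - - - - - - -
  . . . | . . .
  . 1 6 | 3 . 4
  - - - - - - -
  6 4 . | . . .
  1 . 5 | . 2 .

Step 1. [r1c3∈{2,3,4}] in row 1, 4 fits only at r1c3 ⇒ r1c3=4.
Step 2. [r6c2∈{3}] r6c2's peers cover all but 3. So r6c2=3.
Step 3. [r1c2∈{2}] r1c2's peers cover all but 2, so r1c2=2.
Step 4. [r3c6∈{1,2,6}] in col 6, 2 fits only at r3c6, so r3c6=2.
Step 5. [r2c1∈{3}] nothing but 3 survives at r2c1, so r2c1=3.
Step 6. [r4c5∈{5}] r4c5 has the single candidate 5 ⇒ r4c5=5.
Step 7. [r5c6∈{1,3}] 1 has one home in col 6: r5c6 ⇒ r5c6=1.
Step 8. [r2c5∈{4}] r2c5's peers cover all but 4, so r2c5=4.
Step 9. [r2c2∈{6}] r2c2 has the single candidate 6. So r2c2=6.
Step 10. [r2c4∈{2}] r2c4's peers cover all but 2, so r2c4=2.
Step 11. [r3c2∈{5}] r3c2 is down to just 5, so r3c2=5.
Step 12. [r3c5∈{6}] only 6 remains possible at r3c5, so r3c5=6.
Step 13. [r5c3∈{2}] only 2 remains possible at r5c3, so r5c3=2.
Step 14. [r5c4∈{5}] r5c4 has the single candidate 5 ⇒ r5c4=5.
Step 15. [r6c6∈{6}] r6c6's peers cover all but 6 ⇒ r6c6=6.
Step 16. [r3c4∈{1}] nothing but 1 survives at r3c4 ⇒ r3c4=1.
Step 17. [r3c1∈{4}] r3c1 has the single candidate 4 ⇒ r3c1=4.
Step 18. [r5c5∈{3}] r5c5's peers cover all but 3. So r5c5=3.
Step 19. [r4c1∈{2}] nothing but 2 survives at r4c1, so r4c1=2.
Step 20. [r2c3∈{1}] r2c3 is down to just 1. So r2c3=1.
Step 21. [r3c3∈{3}] nothing but 3 survives at r3c3. So r3c3=3.
Step 22. [r1c6∈{3}] r1c6's peers cover all but 3 ⇒ r1c6=3.
Step 23. [r6c4∈{4}] r6c4 has the single candidate 4, so r6c4=4.

Answer: 5 2 4 6 1 3 / 3 6 1 2 4 5 / 4 5 3 1 6 2 / 2 1 6 3 5 4 / 6 4 2 5 3 1 / 1 3 5 4 2 6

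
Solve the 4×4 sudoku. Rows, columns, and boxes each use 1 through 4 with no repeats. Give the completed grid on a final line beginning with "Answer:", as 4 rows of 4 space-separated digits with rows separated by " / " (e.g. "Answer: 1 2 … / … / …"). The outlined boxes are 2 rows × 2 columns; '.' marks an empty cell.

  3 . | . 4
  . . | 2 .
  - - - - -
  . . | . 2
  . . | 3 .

Step 1. [r4c4∈{1}] only 1 remains possible at r4c4 ⇒ r4c4=1.
Step 2. [r4c1∈{2,4}] col 1 places 2 nowhere but r4c1 ⇒ r4c1=2.
Step 3. [r4c2∈{4}] nothing but 4 survives at r4c2, so r4c2=4.
Step 4. [r2c2∈{1}] only 1 remains possible at r2c2, so r2c2=1.
Step 5. [r3c2∈{3}] r3c2 has the single candidate 3. So r3c2=3.
Step 6. [r3c1∈{1}] r3c1 is down to just 1, so r3c1=1.
Step 7. [r2c1∈{4}] nothing but 4 survives at r2c1, so r2c1=4.
Step 8. [r3c3∈{4}] r3c3 has the single candidate 4, so r3c3=4.
Step 9. [r1c3∈{1}] r1c3 has the single candidate 1. So r1c3=1.
Step 10. [r1c2∈{2}] r1c2's peers cover all but 2 ⇒ r1c2=2.
Step 11. [r2c4∈{3}] r2c4 has the single candidate 3 ⇒ r2c4=3.

Answer: 3 2 1 4 / 4 1 2 3 / 1 3 4 2 / 2 4 3 1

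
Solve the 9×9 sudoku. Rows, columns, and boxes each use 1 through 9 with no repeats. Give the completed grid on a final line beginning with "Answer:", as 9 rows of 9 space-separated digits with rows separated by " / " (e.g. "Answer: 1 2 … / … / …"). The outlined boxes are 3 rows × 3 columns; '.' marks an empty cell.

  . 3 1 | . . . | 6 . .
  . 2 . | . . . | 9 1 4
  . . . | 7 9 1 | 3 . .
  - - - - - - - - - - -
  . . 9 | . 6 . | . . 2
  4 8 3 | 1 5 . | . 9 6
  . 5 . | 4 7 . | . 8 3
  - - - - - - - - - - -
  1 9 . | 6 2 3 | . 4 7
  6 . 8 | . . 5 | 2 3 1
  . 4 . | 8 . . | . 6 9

Step 1. [r4c1∈{7}] r4c1's peers cover all but 7, so r4c1=7.
Step 2. [r7c3∈{5}] r7c3 has the single candidate 5, so r7c3=5.
Step 3. [r6c3∈{2,6}] row 6 places 6 nowhere but r6c3. So r6c3=6.
Step 4. [r1c4∈{2,5}] r1c4 is the only open cell in col 4 admitting 2. So r1c4=2.
Step 5. [r4c8∈{5}] r4c8's peers cover all but 5 ⇒ r4c8=5.
Step 6. [r2c4∈{3,5}] across col 4, 5 lands solely at r2c4. So r2c4=5.
Step 7. [r2c1∈{8}] r2c1's peers cover all but 8. So r2c1=8.
Step 8. [r1c5∈{4,8}] in col 5, 8 fits only at r1c5. So r1c5=8.
Step 9. [r6c1∈{2}] r6c1's peers cover all but 2. So r6c1=2.
Step 10. [r3c1∈{5}] r3c1 is down to just 5 ⇒ r3c1=5.
Step 11. [r9c6∈{7}] nothing but 7 survives at r9c6. So r9c6=7.
Step 12. [r4c2∈{1}] r4c2 is down to just 1. So r4c2=1.
Step 13. [r4c4∈{3}] r4c4 is down to just 3 ⇒ r4c4=3.
Step 14. [r9c1∈{3}] r9c1 has the single candidate 3. So r9c1=3.
Step 15. [r3c9∈{8}] r3c9's peers cover all but 8, so r3c9=8.
Step 16. [r1c1∈{9}] r1c1's peers cover all but 9. So r1c1=9.
Step 17. [r2c3∈{7}] nothing but 7 survives at r2c3, so r2c3=7.
Step 18. [r6c7∈{1}] r6c7 has the single candidate 1 ⇒ r6c7=1.
Step 19. [r1c8∈{7}] only 7 remains possible at r1c8 ⇒ r1c8=7.
Step 20. [r5c6∈{2}] only 2 remains possible at r5c6 ⇒ r5c6=2.
Step 21. [r4c7∈{4}] nothing but 4 survives at r4c7. So r4c7=4.
Step 22. [r8c4∈{9}] r8c4's peers cover all but 9 ⇒ r8c4=9.
Step 23. [r1c6∈{4}] nothing but 4 survives at r1c6, so r1c6=4.
Step 24. [r8c5∈{4}] nothing but 4 survives at r8c5, so r8c5=4.
Step 25. [r3c3∈{4}] r3c3 has the single candidate 4 ⇒ r3c3=4.
Step 26. [r2c6∈{6}] r2c6 has the single candidate 6 ⇒ r2c6=6.
Step 27. [r7c7∈{8}] only 8 remains possible at r7c7 ⇒ r7c7=8.
Step 28. [r4c6∈{8}] r4c6 has the single candidate 8 ⇒ r4c6=8.
Step 29. [r9c7∈{5}] r9c7's peers cover all but 5, so r9c7=5.
Step 30. [r3c2∈{6}] r3c2 has the single candidate 6. So r3c2=6.
Step 31. [r1c9∈{5}] r1c9 is down to just 5. So r1c9=5.
Step 32. [r9c5∈{1}] r9c5 has the single candidate 1 ⇒ r9c5=1.
Step 33. [r5c7∈{7}] r5c7 is down to just 7. So r5c7=7.
Step 34. [r2c5∈{3}] r2c5 is down to just 3. So r2c5=3.
Step 35. [r6c6∈{9}] r6c6 has the single candidate 9 ⇒ r6c6=9.
Step 36. [r8c2∈{7}] r8c2 is down to just 7, so r8c2=7.
Step 37. [r3c8∈{2}] r3c8 has the single candidate 2, so r3c8=2.
Step 38. [r9c3∈{2}] r9c3 is down to just 2 ⇒ r9c3=2.

Answer: 9 3 1 2 8 4 6 7 5 / 8 2 7 5 3 6 9 1 4 / 5 6 4 7 9 1 3 2 8 / 7 1 9 3 6 8 4 5 2 / 4 8 3 1 5 2 7 9 6 / 2 5 6 4 7 9 1 8 3 / 1 9 5 6 2 3 8 4 7 / 6 7 8 9 4 5 2 3 1 / 3 4 2 8 1 7 5 6 9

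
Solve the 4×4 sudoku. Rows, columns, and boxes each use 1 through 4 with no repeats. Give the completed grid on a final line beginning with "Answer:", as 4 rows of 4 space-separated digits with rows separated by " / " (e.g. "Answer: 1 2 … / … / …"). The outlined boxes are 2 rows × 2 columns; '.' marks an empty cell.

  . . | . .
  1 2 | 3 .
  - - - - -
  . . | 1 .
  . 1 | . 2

Step 1. [r4c1∈{3,4}] 3 has one home in row 4: r4c1, so r4c1=3.
Step 2. [r1c1∈{4}] r1c1 has the single candidate 4, so r1c1=4.
Step 3. [r3c2∈{4}] nothing but 4 survives at r3c2 ⇒ r3c2=4.
Step 4. [r1c2∈{3}] nothing but 3 survives at r1c2. So r1c2=3.
Step 5. [r3c4∈{3}] r3c4 has the single candidate 3 ⇒ r3c4=3.
Step 6. [r3c1∈{2}] r3c1 is down to just 2. So r3c1=2.
Step 7. [r4c3∈{4}] r4c3 is down to just 4, so r4c3=4.
Step 8. [r1c4∈{1}] r1c4's peers cover all but 1 ⇒ r1c4=1.
Step 9. [r2c4∈{4}] only 4 remains possible at r2c4 ⇒ r2c4=4.
Step 10. [r1c3∈{2}] only 2 remains possible at r1c3. So r1c3=2.

Answer: 4 3 2 1 / 1 2 3 4 / 2 4 1 3 / 3 1 4 2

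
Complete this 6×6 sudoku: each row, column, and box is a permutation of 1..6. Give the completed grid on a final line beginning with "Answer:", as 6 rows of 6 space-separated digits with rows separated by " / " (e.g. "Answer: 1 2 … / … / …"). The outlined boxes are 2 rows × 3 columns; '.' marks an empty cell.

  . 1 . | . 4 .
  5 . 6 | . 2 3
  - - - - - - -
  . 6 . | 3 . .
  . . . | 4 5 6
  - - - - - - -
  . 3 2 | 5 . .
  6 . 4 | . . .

Step 1. [r3c5∈{1}] r3c5 has the single candidate 1. So r3c5=1.
Step 2. [r1c1∈{2,3}] in row 1, 2 fits only at r1c1. So r1c1=2.
Step 3. [r4c1∈{1,3}] across col 1, 3 lands solely at r4c1 ⇒ r4c1=3.
Step 4. [r6c4∈{1,2}] across col 4, 2 lands solely at r6c4. So r6c4=2.
Step 5. [r5c6∈{1,4}] in row 5, 4 fits only at r5c6 ⇒ r5c6=4.
Step 6. [r1c4∈{6}] only 6 remains possible at r1c4 ⇒ r1c4=6.
Step 7. [r3c6∈{2}] only 2 remains possible at r3c6. So r3c6=2.
Step 8. [r3c1∈{4}] r3c1's peers cover all but 4 ⇒ r3c1=4.
Step 9. [r2c4∈{1}] r2c4 has the single candidate 1, so r2c4=1.
Step 10. [r1c6∈{5}] only 5 remains possible at r1c6. So r1c6=5.
Step 11. [r5c5∈{6}] only 6 remains possible at r5c5. So r5c5=6.
Step 12. [r3c3∈{5}] nothing but 5 survives at r3c3 ⇒ r3c3=5.
Step 13. [r6c2∈{5}] r6c2 is down to just 5, so r6c2=5.
Step 14. [r6c6∈{1}] r6c6 has the single candidate 1 ⇒ r6c6=1.
Step 15. [r4c2∈{2}] r4c2's peers cover all but 2, so r4c2=2.
Step 16. [r4c3∈{1}] r4c3's peers cover all but 1. So r4c3=1.
Step 17. [r6c5∈{3}] r6c5 is down to just 3 ⇒ r6c5=3.
Step 18. [r5c1∈{1}] r5c1 has the single candidate 1, so r5c1=1.
Step 19. [r1c3∈{3}] r1c3 is down to just 3 ⇒ r1c3=3.
Step 20. [r2c2∈{4}] r2c2 has the single candidate 4 ⇒ r2c2=4.

Answer: 2 1 3 6 4 5 / 5 4 6 1 2 3 / 4 6 5 3 1 2 / 3 2 1 4 5 6 / 1 3 2 5 6 4 / 6 5 4 2 3 1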